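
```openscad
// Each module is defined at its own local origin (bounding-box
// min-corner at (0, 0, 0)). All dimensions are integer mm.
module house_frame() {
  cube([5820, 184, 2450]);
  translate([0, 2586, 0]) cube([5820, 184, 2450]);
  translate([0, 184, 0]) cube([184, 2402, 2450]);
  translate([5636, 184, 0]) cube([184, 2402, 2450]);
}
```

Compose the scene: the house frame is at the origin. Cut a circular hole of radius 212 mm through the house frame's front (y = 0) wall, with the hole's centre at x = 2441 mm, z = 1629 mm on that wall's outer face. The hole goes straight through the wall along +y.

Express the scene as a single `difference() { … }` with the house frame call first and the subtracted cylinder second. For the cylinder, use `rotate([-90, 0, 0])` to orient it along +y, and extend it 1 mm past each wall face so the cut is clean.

difference() {
  house_frame();
  translate([2441, -1, 1629]) rotate([-90, 0, 0]) cylinder(h = 186, r = 212);
}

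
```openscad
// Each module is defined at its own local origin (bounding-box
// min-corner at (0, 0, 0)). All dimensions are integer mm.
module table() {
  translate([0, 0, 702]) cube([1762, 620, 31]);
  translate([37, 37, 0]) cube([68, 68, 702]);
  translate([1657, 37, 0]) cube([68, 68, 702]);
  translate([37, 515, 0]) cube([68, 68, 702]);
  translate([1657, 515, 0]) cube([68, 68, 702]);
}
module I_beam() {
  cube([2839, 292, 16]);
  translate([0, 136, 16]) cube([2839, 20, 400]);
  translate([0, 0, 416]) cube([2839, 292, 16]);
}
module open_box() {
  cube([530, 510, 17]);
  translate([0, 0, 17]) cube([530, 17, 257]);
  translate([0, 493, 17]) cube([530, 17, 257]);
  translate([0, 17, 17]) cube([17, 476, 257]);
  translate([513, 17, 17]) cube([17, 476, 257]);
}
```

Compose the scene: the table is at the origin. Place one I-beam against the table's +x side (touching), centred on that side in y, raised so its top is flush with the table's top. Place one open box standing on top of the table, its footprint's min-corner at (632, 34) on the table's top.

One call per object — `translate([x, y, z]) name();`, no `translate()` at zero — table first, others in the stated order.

table();
translate([1762, 164, 301]) I_beam();
translate([632, 34, 733]) open_box();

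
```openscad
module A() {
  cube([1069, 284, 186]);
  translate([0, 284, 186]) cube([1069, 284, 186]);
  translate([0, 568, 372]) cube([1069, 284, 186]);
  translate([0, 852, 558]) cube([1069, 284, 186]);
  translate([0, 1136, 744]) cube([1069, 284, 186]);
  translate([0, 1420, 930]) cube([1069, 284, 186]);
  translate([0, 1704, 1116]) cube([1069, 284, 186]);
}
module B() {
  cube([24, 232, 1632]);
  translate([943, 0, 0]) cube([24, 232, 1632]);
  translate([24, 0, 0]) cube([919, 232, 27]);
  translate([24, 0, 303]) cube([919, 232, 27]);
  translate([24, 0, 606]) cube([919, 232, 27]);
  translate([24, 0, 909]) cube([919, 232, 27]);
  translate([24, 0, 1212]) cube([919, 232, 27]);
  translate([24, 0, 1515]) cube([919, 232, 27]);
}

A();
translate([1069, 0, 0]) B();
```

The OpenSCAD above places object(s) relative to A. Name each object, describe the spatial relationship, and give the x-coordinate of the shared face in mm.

The staircase's +x face and the bookshelf's −x face are both at x = 1069 mm.

A is a staircase. B is a bookshelf. The bookshelf is against the staircase's +x side, with their −y faces flush. The x-coordinate of the shared face is 1069 mm.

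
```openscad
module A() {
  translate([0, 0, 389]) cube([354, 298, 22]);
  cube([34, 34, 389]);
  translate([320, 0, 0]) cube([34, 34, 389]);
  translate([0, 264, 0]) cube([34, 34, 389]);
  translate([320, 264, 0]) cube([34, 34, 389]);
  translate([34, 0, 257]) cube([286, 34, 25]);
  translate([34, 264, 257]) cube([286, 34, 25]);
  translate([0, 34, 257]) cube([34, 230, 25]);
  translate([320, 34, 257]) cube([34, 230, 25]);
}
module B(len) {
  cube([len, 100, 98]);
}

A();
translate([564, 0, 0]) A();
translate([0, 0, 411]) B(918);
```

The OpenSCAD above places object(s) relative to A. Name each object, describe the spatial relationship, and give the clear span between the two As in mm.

Second stool starts at x = 564; first ends at x = 354; clear span = 564 − 354 = 210 mm.

A is a stool. B is a beam. A beam spans the tops of two stools. The clear span between the two stools is 210 mm.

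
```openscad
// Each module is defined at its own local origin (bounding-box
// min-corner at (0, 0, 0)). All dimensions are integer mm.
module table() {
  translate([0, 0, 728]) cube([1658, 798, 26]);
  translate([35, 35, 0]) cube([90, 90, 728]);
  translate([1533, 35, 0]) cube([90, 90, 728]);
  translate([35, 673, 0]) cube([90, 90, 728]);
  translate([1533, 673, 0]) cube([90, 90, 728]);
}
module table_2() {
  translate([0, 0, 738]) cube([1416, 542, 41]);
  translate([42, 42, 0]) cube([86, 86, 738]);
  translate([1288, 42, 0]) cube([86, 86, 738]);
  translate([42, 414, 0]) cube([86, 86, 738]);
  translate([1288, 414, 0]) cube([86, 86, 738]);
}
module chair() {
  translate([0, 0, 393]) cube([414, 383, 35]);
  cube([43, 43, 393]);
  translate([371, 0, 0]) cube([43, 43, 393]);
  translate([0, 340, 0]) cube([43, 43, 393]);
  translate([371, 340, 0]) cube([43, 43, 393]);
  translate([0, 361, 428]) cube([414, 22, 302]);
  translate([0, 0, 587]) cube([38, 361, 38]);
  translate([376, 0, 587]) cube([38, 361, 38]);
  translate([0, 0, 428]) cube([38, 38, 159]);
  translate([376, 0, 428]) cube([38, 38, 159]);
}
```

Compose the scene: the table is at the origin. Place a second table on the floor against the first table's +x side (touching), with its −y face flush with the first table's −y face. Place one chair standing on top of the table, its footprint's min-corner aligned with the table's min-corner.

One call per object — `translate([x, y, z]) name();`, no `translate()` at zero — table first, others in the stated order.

table();
translate([1658, 0, 0]) table_2();
translate([0, 0, 754]) chair();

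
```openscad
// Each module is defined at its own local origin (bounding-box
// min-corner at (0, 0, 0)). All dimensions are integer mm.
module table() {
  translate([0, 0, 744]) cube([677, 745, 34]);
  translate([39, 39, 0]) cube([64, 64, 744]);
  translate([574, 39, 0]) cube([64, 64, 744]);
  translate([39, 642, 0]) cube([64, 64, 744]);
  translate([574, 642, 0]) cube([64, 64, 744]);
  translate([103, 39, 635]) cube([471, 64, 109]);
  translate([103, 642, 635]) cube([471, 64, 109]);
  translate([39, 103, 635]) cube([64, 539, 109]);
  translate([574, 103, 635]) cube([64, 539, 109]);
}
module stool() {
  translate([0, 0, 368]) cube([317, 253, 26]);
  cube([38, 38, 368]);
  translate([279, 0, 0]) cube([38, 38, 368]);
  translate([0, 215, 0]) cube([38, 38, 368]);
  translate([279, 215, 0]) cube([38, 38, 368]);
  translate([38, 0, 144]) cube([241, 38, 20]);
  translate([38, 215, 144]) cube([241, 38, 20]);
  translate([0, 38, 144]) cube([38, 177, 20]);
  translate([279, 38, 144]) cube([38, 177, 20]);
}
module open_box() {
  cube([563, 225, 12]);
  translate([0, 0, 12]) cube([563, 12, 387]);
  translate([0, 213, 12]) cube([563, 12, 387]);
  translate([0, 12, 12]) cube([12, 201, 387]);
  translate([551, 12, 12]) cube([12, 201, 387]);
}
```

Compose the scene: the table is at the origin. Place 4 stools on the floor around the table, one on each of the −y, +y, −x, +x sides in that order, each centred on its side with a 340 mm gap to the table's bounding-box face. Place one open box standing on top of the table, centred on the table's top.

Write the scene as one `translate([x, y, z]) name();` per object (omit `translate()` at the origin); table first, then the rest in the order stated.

table();
translate([180, -593, 0]) stool();
translate([180, 1085, 0]) stool();
translate([-657, 246, 0]) stool();
translate([1017, 246, 0]) stool();
translate([57, 260, 778]) open_box();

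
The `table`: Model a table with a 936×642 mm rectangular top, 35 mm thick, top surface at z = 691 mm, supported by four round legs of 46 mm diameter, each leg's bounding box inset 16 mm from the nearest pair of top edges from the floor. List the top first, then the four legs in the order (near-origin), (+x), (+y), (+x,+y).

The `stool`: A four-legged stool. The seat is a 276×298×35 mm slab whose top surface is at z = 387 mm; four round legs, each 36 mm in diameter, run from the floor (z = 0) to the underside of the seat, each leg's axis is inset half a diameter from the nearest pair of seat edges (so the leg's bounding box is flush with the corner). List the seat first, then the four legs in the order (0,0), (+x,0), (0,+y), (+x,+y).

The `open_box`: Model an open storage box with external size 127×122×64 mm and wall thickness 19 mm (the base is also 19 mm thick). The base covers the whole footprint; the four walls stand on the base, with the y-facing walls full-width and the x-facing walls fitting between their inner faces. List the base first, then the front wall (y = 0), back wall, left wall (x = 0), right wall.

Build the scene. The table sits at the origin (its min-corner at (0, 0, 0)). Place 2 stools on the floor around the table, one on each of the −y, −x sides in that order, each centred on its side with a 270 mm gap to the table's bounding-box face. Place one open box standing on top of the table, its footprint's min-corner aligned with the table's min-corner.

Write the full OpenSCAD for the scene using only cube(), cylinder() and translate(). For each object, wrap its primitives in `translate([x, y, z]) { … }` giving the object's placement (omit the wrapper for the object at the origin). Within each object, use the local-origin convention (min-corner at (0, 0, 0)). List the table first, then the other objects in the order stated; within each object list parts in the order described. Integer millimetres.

translate([0, 0, 656]) cube([936, 642, 35]);
translate([39, 39, 0]) cylinder(h = 656, r = 23);
translate([897, 39, 0]) cylinder(h = 656, r = 23);
translate([39, 603, 0]) cylinder(h = 656, r = 23);
translate([897, 603, 0]) cylinder(h = 656, r = 23);
translate([330, -568, 0]) {
  translate([0, 0, 352]) cube([276, 298, 35]);
  translate([18, 18, 0]) cylinder(h = 352, r = 18);
  translate([258, 18, 0]) cylinder(h = 352, r = 18);
  translate([18, 280, 0]) cylinder(h = 352, r = 18);
  translate([258, 280, 0]) cylinder(h = 352, r = 18);
}
translate([-546, 172, 0]) {
  translate([0, 0, 352]) cube([276, 298, 35]);
  translate([18, 18, 0]) cylinder(h = 352, r = 18);
  translate([258, 18, 0]) cylinder(h = 352, r = 18);
  translate([18, 280, 0]) cylinder(h = 352, r = 18);
  translate([258, 280, 0]) cylinder(h = 352, r = 18);
}
translate([0, 0, 691]) {
  cube([127, 122, 19]);
  translate([0, 0, 19]) cube([127, 19, 45]);
  translate([0, 103, 19]) cube([127, 19, 45]);
  translate([0, 19, 19]) cube([19, 84, 45]);
  translate([108, 19, 19]) cube([19, 84, 45]);
}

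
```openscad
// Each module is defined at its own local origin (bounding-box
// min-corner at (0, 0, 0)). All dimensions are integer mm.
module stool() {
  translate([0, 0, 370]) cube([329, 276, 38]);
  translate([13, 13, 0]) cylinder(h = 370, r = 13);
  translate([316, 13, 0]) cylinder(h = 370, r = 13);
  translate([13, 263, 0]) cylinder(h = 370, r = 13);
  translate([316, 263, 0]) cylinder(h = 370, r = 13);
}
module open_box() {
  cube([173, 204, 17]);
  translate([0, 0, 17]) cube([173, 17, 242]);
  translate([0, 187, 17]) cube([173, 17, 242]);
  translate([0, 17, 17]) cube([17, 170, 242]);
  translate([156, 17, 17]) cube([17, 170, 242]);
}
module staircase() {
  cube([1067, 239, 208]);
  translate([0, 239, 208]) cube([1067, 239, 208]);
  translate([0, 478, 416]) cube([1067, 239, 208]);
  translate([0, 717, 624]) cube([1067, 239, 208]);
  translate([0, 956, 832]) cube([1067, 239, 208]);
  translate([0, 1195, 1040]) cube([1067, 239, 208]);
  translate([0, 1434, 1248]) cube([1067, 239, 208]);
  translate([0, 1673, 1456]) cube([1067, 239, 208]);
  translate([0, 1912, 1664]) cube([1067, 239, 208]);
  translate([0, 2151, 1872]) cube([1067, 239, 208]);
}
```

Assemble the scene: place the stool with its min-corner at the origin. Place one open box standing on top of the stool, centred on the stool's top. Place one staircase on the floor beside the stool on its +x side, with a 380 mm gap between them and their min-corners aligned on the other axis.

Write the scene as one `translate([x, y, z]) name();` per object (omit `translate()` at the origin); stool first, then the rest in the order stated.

stool();
translate([78, 36, 408]) open_box();
translate([709, 0, 0]) staircase();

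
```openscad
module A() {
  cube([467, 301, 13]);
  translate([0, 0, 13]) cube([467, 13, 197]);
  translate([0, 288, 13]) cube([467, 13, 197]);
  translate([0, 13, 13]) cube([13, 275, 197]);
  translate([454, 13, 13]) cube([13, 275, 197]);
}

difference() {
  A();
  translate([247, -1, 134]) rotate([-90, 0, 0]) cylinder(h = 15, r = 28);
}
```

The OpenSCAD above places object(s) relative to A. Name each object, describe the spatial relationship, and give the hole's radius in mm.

The subtracted cylinder has r = 28 mm.

A is an open box. The open box has a circular hole through its front wall. The hole's radius is 28 mm.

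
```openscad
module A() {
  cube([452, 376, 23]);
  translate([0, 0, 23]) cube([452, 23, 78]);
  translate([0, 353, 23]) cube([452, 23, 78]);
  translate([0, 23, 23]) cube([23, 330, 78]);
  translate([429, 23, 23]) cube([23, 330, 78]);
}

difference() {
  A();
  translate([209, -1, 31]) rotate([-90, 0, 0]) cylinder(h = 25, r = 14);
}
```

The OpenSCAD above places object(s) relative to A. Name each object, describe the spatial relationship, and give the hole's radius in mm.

The subtracted cylinder has r = 14 mm.

A is an open box. The open box has a circular hole through its front wall. The hole's radius is 14 mm.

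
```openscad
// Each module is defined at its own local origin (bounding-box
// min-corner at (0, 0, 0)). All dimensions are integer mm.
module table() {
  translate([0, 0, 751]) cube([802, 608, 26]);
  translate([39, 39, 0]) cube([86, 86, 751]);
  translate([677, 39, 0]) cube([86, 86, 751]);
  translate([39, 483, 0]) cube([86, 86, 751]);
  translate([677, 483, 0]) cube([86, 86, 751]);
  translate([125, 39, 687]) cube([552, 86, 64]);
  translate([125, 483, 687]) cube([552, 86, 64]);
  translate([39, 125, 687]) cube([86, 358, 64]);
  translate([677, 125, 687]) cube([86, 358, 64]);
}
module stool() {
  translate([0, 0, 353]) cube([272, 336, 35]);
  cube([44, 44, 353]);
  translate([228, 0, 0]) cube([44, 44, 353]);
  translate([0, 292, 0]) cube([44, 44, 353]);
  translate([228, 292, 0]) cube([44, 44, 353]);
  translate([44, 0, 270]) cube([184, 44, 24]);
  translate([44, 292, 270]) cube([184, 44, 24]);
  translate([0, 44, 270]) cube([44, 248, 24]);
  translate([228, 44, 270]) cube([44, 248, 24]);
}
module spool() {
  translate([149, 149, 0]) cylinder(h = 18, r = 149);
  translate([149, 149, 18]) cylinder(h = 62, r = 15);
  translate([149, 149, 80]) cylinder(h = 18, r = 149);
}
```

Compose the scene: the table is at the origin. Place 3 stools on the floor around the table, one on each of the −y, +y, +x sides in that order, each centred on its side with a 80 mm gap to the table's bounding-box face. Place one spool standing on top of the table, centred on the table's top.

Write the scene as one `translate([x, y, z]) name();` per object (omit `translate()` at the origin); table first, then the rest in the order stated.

table();
translate([265, -416, 0]) stool();
translate([265, 688, 0]) stool();
translate([882, 136, 0]) stool();
translate([252, 155, 777]) spool();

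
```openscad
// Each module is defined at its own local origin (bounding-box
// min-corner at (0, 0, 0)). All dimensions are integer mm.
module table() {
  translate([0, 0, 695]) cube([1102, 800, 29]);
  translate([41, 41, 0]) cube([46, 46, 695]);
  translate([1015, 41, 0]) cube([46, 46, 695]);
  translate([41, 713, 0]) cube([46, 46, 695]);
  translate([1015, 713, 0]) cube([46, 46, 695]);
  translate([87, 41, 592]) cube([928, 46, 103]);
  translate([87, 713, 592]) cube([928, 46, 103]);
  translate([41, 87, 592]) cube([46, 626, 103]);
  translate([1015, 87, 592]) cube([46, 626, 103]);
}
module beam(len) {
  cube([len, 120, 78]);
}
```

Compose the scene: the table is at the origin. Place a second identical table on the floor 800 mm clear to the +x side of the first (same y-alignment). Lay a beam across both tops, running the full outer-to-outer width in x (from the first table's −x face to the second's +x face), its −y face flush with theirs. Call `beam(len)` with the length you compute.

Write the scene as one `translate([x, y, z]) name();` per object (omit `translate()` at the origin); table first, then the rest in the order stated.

table();
translate([1902, 0, 0]) table();
translate([0, 0, 724]) beam(3004);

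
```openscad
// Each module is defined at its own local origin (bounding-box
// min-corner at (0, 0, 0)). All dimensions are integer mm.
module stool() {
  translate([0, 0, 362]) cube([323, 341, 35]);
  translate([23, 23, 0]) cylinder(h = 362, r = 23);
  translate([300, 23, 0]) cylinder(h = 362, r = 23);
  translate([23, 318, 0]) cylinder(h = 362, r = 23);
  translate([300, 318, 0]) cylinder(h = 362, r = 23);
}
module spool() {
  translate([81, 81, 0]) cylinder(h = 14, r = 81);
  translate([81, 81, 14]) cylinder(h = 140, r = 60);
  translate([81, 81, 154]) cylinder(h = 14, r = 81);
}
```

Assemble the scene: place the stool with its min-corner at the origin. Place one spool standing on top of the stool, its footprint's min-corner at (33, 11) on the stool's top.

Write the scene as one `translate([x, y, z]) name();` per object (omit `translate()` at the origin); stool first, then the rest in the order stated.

stool();
translate([33, 11, 397]) spool();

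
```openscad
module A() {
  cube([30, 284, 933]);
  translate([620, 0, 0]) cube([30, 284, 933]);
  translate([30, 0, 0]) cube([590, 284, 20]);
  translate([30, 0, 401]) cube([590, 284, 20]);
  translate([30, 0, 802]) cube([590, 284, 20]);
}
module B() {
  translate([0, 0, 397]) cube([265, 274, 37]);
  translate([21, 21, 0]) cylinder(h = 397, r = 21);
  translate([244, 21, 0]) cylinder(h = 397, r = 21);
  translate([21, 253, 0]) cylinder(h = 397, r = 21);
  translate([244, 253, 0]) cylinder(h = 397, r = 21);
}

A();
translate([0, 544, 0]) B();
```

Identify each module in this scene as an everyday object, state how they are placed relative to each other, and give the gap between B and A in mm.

The stool's nearest face is 260 mm from the bookshelf's +y face.

A is a bookshelf. B is a stool. The stool is on the floor beside the bookshelf on its +y side. The gap between the stool and the bookshelf is 260 mm.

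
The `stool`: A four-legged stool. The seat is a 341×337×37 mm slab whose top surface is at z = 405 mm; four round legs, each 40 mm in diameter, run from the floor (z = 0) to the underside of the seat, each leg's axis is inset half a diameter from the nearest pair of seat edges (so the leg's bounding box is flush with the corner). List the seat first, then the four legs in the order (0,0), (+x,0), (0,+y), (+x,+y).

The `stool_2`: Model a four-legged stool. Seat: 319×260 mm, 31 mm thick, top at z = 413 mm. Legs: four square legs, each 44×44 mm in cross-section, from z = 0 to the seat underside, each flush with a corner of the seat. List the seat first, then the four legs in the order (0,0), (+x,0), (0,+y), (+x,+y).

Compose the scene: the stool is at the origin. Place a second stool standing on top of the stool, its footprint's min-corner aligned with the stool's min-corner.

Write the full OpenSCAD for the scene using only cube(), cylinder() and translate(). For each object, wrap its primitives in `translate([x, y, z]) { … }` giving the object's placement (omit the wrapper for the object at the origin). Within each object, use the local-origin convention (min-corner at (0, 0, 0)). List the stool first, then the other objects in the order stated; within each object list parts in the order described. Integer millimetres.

translate([0, 0, 368]) cube([341, 337, 37]);
translate([20, 20, 0]) cylinder(h = 368, r = 20);
translate([321, 20, 0]) cylinder(h = 368, r = 20);
translate([20, 317, 0]) cylinder(h = 368, r = 20);
translate([321, 317, 0]) cylinder(h = 368, r = 20);
translate([0, 0, 405]) {
  translate([0, 0, 382]) cube([319, 260, 31]);
  cube([44, 44, 382]);
  translate([275, 0, 0]) cube([44, 44, 382]);
  translate([0, 216, 0]) cube([44, 44, 382]);
  translate([275, 216, 0]) cube([44, 44, 382]);
}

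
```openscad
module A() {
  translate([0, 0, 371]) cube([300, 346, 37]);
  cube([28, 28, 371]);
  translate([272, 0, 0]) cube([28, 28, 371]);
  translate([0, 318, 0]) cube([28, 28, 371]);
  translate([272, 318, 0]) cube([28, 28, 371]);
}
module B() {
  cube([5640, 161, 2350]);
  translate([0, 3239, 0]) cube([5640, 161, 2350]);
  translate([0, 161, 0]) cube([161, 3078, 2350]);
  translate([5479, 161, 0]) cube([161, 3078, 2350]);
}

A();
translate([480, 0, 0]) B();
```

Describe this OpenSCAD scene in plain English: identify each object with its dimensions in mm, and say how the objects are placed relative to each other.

A is a four-legged stool. The seat is 300×346 mm, 37 mm thick, top at z = 408 mm. It stands on four square legs, each 28×28 mm in cross-section, from z = 0 to the seat underside, each flush with a corner of the seat.

B is a box-shaped house frame (walls only): outside footprint 5640×3400 mm, wall height 2350 mm, wall thickness 161 mm. The two y-facing walls run the full x-width; the two x-facing walls fit between the inner faces of the y-facing walls.

The house frame is on the floor beside the stool on its +x side.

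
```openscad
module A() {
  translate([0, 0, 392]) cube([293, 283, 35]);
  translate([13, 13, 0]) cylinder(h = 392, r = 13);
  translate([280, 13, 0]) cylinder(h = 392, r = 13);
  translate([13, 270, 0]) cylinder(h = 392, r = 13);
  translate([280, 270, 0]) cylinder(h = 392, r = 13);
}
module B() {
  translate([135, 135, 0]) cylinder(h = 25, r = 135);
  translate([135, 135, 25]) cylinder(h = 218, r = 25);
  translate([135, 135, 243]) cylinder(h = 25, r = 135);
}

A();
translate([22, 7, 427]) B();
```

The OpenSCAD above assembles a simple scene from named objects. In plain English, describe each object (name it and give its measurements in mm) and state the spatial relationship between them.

A is a simple wooden stool: a rectangular seat 293 mm (x) by 283 mm (y), 35 mm thick, top face at z = 427 mm, on four round legs, each 26 mm in diameter. The legs rest on z = 0, each leg's axis is inset half a diameter from the nearest pair of seat edges (so the leg's bounding box is flush with the corner).

B is a spool: two coaxial disc flanges of radius 135 mm and thickness 25 mm, joined by a core cylinder of radius 25 mm and height 218 mm. The lower flange rests on z = 0 and the three cylinders share a vertical axis.

The spool is on top of the stool.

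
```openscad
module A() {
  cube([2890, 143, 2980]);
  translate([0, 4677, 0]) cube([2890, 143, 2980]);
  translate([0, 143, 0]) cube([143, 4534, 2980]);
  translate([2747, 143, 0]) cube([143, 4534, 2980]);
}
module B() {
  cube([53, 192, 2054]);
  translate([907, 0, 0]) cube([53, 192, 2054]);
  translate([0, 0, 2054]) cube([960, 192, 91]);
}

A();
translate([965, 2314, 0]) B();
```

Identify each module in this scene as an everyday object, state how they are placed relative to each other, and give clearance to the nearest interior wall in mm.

A is a house frame. B is a door frame. The door frame sits inside the house frame, centred. The clearance to the nearest interior wall is 822 mm.

Clearances: x = 822, y = 2171; minimum 822 mm.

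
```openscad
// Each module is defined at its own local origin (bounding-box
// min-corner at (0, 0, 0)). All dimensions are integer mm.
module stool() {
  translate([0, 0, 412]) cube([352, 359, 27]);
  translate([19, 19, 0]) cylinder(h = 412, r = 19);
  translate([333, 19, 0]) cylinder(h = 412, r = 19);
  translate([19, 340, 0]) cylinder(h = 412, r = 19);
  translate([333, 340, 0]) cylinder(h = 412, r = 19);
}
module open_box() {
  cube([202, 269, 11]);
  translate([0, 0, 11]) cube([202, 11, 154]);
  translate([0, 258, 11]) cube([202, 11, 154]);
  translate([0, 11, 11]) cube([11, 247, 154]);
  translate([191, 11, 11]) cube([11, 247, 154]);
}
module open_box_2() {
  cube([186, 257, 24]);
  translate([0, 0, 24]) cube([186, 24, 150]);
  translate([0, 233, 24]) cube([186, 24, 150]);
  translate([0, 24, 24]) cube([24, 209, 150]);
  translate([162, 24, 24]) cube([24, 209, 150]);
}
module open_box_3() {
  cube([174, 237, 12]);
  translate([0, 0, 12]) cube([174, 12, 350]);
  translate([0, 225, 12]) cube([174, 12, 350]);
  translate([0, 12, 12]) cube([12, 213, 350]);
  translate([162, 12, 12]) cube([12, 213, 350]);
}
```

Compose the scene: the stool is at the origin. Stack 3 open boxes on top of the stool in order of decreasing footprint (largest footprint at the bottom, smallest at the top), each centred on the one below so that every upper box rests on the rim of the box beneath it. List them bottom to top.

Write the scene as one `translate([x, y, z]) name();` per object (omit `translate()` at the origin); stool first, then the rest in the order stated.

stool();
translate([75, 45, 439]) open_box();
translate([83, 51, 604]) open_box_2();
translate([89, 61, 778]) open_box_3();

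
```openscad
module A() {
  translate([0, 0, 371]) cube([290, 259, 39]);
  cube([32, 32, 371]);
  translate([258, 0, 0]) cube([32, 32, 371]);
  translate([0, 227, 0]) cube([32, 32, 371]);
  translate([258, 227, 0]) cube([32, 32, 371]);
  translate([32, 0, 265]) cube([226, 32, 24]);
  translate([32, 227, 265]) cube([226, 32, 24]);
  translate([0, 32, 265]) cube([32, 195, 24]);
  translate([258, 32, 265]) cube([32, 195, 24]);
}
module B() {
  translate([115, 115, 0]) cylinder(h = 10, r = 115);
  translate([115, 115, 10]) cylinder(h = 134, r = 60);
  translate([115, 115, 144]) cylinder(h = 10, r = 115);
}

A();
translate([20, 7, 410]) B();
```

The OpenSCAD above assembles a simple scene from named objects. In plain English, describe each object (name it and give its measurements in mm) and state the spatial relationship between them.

A is a four-legged stool. The seat is a 290×259×39 mm slab whose top surface is at z = 410 mm; four square legs, each 32×32 mm in cross-section, run from the floor (z = 0) to the underside of the seat, each flush with a corner of the seat. Four stretchers, 32 mm wide and 24 mm tall, connect adjacent legs with their undersides at z = 265 mm, each running between the inner faces of the legs it joins and aligned with the legs' outer faces on the other axis.

B is a spool: two coaxial disc flanges of radius 115 mm and thickness 10 mm, joined by a core cylinder of radius 60 mm and height 134 mm. The lower flange rests on z = 0 and the three cylinders share a vertical axis.

The spool is on top of the stool.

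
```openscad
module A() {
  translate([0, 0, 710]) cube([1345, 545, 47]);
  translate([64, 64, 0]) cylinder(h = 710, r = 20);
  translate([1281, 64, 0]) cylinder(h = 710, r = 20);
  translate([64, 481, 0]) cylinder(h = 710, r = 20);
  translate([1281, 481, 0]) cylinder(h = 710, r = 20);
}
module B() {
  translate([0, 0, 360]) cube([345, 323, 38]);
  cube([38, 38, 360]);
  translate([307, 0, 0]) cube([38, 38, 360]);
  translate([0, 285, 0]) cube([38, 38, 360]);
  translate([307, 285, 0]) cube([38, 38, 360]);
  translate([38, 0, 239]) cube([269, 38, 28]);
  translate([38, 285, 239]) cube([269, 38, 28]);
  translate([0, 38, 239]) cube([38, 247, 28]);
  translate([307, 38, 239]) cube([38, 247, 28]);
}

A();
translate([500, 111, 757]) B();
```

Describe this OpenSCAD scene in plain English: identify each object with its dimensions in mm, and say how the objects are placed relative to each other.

A is a table with a 1345×545 mm rectangular top, 47 mm thick, top surface at z = 757 mm, supported by four round legs of 40 mm diameter, each leg's bounding box inset 44 mm from the nearest pair of top edges, running from the floor.

B is a four-legged stool. The seat is a 345×323×38 mm slab whose top surface is at z = 398 mm; four square legs, each 38×38 mm in cross-section, run from the floor (z = 0) to the underside of the seat, each flush with a corner of the seat. Four stretchers, 38 mm wide and 28 mm tall, connect adjacent legs with their undersides at z = 239 mm, each running between the inner faces of the legs it joins and aligned with the legs' outer faces on the other axis.

The stool is on top of the table, centred.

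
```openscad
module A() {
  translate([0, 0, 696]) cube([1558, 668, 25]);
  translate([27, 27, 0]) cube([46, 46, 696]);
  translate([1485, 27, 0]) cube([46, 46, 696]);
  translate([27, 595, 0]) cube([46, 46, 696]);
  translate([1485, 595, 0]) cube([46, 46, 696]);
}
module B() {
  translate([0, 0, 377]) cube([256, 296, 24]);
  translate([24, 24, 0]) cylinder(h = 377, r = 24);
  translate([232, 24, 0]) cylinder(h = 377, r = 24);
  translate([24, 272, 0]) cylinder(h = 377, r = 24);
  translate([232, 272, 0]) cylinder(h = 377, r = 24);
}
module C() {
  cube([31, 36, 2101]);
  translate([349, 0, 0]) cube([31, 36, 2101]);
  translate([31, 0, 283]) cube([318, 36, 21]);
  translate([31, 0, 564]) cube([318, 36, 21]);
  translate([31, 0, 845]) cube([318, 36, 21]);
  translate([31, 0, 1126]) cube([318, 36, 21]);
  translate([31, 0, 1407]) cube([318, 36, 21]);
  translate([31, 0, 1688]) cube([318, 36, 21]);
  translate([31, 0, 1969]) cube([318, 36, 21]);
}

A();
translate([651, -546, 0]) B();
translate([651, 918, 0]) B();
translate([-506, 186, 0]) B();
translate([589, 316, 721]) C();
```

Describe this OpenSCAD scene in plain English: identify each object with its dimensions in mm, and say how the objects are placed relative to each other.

A is a table with a 1558×668 mm rectangular top, 25 mm thick, top surface at z = 721 mm, supported by four 46×46 mm square legs, each inset 27 mm from the nearest pair of top edges, running from the floor.

B is a simple wooden stool: a rectangular seat 256 mm (x) by 296 mm (y), 24 mm thick, top face at z = 401 mm, on four round legs, each 48 mm in diameter. The legs rest on z = 0, each leg's axis is inset half a diameter from the nearest pair of seat edges (so the leg's bounding box is flush with the corner).

C is a straight ladder. Two 31×36 mm vertical rails, 2101 mm tall, stand 380 mm apart (outside-to-outside) with their front faces coplanar on the −y side. 7 rungs, each 36 mm deep and 21 mm tall, span between the inner faces of the rails, front faces flush with the rails. The lowest rung's underside is at z = 283 mm and rungs are spaced 281 mm apart (underside to underside).

Three stools sit around the table at the −y, +y, −x sides. The ladder is on top of the table, centred.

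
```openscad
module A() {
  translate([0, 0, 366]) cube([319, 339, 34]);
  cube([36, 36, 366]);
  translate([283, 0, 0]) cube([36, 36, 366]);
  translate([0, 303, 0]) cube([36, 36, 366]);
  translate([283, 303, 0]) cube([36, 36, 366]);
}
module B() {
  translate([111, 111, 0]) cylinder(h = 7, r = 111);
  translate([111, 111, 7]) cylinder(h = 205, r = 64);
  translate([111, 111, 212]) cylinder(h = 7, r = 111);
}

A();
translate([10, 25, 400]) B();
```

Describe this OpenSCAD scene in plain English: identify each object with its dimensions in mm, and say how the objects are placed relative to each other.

A is a simple wooden stool: a rectangular seat 319 mm (x) by 339 mm (y), 34 mm thick, top face at z = 400 mm, on four square legs, each 36×36 mm in cross-section. The legs rest on z = 0, each flush with a corner of the seat.

B is a spool: two coaxial disc flanges of radius 111 mm and thickness 7 mm, joined by a core cylinder of radius 64 mm and height 205 mm. The lower flange rests on z = 0 and the three cylinders share a vertical axis.

The spool is on top of the stool.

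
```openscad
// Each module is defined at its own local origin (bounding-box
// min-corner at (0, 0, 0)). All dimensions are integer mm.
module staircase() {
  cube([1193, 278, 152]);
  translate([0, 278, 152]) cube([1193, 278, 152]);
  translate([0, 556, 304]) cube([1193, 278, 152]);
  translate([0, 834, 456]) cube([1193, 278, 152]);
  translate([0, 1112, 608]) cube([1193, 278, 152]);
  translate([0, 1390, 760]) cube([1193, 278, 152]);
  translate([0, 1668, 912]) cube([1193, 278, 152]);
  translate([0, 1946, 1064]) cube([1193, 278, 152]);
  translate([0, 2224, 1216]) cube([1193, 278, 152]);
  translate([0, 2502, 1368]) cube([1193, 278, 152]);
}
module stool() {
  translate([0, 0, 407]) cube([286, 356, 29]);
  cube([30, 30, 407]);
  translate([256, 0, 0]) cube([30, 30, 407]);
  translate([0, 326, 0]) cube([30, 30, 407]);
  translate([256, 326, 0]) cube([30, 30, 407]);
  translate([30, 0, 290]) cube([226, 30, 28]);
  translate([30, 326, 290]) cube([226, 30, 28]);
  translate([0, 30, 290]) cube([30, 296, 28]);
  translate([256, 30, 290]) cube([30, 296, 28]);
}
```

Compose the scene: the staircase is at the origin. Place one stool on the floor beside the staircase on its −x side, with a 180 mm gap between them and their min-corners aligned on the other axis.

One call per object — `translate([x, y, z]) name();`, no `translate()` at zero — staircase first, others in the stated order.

staircase();
translate([-466, 0, 0]) stool();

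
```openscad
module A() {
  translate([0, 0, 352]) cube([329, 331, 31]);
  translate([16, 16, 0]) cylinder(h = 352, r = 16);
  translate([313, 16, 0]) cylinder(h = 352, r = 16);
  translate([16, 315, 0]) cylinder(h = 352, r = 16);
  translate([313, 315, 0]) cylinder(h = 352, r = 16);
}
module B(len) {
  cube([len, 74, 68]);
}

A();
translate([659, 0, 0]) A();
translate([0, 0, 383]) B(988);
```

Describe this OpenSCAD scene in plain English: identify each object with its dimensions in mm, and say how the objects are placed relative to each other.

A is a simple wooden stool: a rectangular seat 329 mm (x) by 331 mm (y), 31 mm thick, top face at z = 383 mm, on four round legs, each 32 mm in diameter. The legs rest on z = 0, each leg's axis is inset half a diameter from the nearest pair of seat edges (so the leg's bounding box is flush with the corner).

B is a rectangular beam 988 mm long (x), 74 mm deep (y), 68 mm thick (z).

The beam spans the tops of two stools placed 330 mm apart, resting at z = 383 mm.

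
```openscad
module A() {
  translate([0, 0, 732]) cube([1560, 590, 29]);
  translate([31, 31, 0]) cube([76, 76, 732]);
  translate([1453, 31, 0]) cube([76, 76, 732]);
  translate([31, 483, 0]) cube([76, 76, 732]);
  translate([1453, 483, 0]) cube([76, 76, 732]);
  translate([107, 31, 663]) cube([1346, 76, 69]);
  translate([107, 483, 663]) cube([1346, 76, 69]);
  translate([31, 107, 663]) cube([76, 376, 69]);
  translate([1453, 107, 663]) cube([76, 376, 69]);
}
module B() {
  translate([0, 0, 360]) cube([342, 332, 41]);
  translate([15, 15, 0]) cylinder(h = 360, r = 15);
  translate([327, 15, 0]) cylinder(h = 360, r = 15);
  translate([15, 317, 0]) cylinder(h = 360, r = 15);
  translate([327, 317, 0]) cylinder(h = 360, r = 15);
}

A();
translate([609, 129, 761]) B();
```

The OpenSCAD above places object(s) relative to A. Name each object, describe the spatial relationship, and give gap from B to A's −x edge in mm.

A is a table. B is a stool. The stool is on top of the table, centred. The gap from the stool to the table's −x edge is 609 mm.

The stool's min-x is at 609; the table's min-x is 0; gap = 609 mm.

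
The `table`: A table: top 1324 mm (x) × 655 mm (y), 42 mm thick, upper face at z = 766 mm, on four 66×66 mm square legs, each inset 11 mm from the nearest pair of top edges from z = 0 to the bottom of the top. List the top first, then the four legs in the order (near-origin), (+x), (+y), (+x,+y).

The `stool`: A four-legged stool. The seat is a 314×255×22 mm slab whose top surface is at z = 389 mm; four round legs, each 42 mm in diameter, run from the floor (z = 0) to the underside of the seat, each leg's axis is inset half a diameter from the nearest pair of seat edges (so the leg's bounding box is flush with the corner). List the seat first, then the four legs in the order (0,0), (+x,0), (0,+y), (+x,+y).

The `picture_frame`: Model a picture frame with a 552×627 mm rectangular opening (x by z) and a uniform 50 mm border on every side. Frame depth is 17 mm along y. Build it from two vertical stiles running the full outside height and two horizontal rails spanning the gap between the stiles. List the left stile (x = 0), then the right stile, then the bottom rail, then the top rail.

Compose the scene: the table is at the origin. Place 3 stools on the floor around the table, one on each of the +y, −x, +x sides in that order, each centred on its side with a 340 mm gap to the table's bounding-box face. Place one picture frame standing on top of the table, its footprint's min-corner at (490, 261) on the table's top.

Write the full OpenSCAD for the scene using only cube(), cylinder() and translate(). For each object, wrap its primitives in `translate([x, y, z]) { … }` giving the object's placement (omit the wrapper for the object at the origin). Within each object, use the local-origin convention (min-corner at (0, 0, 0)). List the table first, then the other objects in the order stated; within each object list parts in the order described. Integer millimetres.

translate([0, 0, 724]) cube([1324, 655, 42]);
translate([11, 11, 0]) cube([66, 66, 724]);
translate([1247, 11, 0]) cube([66, 66, 724]);
translate([11, 578, 0]) cube([66, 66, 724]);
translate([1247, 578, 0]) cube([66, 66, 724]);
translate([505, 995, 0]) {
  translate([0, 0, 367]) cube([314, 255, 22]);
  translate([21, 21, 0]) cylinder(h = 367, r = 21);
  translate([293, 21, 0]) cylinder(h = 367, r = 21);
  translate([21, 234, 0]) cylinder(h = 367, r = 21);
  translate([293, 234, 0]) cylinder(h = 367, r = 21);
}
translate([-654, 200, 0]) {
  translate([0, 0, 367]) cube([314, 255, 22]);
  translate([21, 21, 0]) cylinder(h = 367, r = 21);
  translate([293, 21, 0]) cylinder(h = 367, r = 21);
  translate([21, 234, 0]) cylinder(h = 367, r = 21);
  translate([293, 234, 0]) cylinder(h = 367, r = 21);
}
translate([1664, 200, 0]) {
  translate([0, 0, 367]) cube([314, 255, 22]);
  translate([21, 21, 0]) cylinder(h = 367, r = 21);
  translate([293, 21, 0]) cylinder(h = 367, r = 21);
  translate([21, 234, 0]) cylinder(h = 367, r = 21);
  translate([293, 234, 0]) cylinder(h = 367, r = 21);
}
translate([490, 261, 766]) {
  cube([50, 17, 727]);
  translate([602, 0, 0]) cube([50, 17, 727]);
  translate([50, 0, 0]) cube([552, 17, 50]);
  translate([50, 0, 677]) cube([552, 17, 50]);
}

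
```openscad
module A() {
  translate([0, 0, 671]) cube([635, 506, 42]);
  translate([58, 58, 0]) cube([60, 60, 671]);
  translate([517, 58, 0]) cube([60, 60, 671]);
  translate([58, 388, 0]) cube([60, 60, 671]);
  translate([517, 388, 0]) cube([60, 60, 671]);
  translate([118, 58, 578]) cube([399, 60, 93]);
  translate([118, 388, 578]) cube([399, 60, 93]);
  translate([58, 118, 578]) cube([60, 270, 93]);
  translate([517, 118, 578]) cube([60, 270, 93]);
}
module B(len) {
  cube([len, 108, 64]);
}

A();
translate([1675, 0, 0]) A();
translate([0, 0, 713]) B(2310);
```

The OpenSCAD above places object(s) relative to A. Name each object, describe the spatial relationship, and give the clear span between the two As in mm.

Second table starts at x = 1675; first ends at x = 635; clear span = 1675 − 635 = 1040 mm.

A is a table. B is a beam. A beam spans the tops of two tables. The clear span between the two tables is 1040 mm.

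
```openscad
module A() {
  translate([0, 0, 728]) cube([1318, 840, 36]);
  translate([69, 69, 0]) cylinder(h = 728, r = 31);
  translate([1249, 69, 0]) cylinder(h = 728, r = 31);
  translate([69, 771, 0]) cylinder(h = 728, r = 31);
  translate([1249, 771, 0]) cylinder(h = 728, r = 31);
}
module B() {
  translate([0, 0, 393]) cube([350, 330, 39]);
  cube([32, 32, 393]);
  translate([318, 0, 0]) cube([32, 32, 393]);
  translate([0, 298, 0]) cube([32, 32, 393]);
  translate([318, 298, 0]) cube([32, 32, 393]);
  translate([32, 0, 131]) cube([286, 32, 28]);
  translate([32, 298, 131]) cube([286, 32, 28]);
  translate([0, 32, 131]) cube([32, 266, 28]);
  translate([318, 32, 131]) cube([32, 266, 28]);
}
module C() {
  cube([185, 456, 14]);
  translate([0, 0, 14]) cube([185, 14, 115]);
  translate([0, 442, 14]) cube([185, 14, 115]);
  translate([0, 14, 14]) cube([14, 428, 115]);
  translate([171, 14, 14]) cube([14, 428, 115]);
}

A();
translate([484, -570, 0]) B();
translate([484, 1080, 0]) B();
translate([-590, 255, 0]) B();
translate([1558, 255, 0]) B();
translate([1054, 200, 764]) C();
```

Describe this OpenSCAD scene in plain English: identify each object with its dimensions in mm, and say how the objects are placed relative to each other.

A is a table with a 1318×840 mm rectangular top, 36 mm thick, top surface at z = 764 mm, supported by four round legs of 62 mm diameter, each leg's bounding box inset 38 mm from the nearest pair of top edges, running from the floor.

B is a four-legged stool. The seat is 350×330 mm, 39 mm thick, top at z = 432 mm. It stands on four square legs, each 32×32 mm in cross-section, from z = 0 to the seat underside, each flush with a corner of the seat. Four stretchers, 32 mm wide and 28 mm tall, connect adjacent legs with their undersides at z = 131 mm, each running between the inner faces of the legs it joins and aligned with the legs' outer faces on the other axis.

C is an open-topped rectangular box: outside dimensions 185×456×129 mm, with a uniform wall and base thickness of 14 mm. The base is a full 185×456 slab on the floor; four walls sit on top of the base. The front and back walls (the −y and +y sides) span the full width; the two side walls fit between them.

Four stools sit around the table at the −y, +y, −x, +x sides. The open box is on top of the table.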